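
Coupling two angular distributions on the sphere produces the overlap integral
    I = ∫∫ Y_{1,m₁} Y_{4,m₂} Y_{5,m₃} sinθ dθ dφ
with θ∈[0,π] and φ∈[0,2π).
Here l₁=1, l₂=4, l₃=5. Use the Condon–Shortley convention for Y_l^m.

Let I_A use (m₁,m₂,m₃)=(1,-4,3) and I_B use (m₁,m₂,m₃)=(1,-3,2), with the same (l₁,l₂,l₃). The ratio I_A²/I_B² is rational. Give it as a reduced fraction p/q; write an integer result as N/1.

1/3

l's match ⇒ only the (l;m) 3-j factors differ between A and B.
A: triangle coeff Δ(1,4,5) = 1/495; Σ_t [0,0]: t=0:+1/80640 = 1/80640; (3j)²=1/495 [(1 4 5; 1 -4 3)], sign=+1
B: triangle coeff Δ(1,4,5) = 1/495; Σ_t [0,0]: t=0:+1/10080 = 1/10080; (3j)²=1/165 [(1 4 5; 1 -3 2)], sign=-1
I_A²/I_B² = (1/495)/(1/165) = 1/3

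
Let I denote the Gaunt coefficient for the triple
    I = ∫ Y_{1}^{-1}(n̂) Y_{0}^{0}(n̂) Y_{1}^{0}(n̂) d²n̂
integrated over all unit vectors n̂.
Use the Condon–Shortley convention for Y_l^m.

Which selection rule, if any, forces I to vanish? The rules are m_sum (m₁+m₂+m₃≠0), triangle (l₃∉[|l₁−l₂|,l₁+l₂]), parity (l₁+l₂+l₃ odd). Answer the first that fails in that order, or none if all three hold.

m_sum

m₁+m₂+m₃ = -1 + 0 + 0 = -1  ✗
triangle: |1−0|=1 ≤ l₃=1 ≤ 1+0=1
parity: l₁+l₂+l₃ = 2 is even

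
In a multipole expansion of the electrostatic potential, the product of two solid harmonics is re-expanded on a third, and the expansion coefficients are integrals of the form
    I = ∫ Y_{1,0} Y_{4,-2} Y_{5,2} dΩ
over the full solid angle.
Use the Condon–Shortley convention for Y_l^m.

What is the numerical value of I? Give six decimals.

0.225034

Checks pass: Σm=0; 10 even; l₃=5∈[3,5].
(2·1+1)(2·4+1)(2·5+1) = 297
Δ: 0! 2! 8! / 11! → 1/495
sum: t=0:+1/576 = 1/576
3j²(1 4 5; 0 0 0) = Δ·Π!·Σ² = 5/99  (sign -1)
sum: t=0:+1/1440 = 1/1440
3j²(1 4 5; 0 -2 2) = Δ·Π!·Σ² = 7/165  (sign -1)
combine: 4πI² = 297·5/99·7/165 = 7/11
take √, sign +1: I = 0.22503380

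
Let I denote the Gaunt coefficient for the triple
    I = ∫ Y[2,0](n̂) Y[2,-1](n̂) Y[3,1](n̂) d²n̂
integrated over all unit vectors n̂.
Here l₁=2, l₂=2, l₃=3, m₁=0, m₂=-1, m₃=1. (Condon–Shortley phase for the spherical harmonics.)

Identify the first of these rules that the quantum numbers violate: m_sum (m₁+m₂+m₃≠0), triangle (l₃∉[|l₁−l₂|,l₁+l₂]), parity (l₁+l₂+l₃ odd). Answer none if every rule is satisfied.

Σmᵢ = 0  ✓
l₃∈[|l₁−l₂|,l₁+l₂]=[0,4], have l₃=3  ✓
Σlᵢ = 7 ⇒ odd  ✗

parity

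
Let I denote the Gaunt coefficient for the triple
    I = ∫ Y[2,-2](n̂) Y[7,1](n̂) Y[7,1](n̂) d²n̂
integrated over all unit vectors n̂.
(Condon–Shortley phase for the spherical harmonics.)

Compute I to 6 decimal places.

Checks pass: Σm=0; 16 even; l₃=7∈[5,9].
(2·2+1)(2·7+1)(2·7+1) = 1125
Δ: 2! 2! 12! / 17! → 1/185640
sum: t=0:+1/2419200 t=1:−1/518400 t=2:+1/2419200 = -1/907200
3j²(2 7 7; 0 0 0) = Δ·Π!·Σ² = 56/3315  (sign +1)
sum: t=2:+1/2073600 = 1/2073600
3j²(2 7 7; -2 1 1) = Δ·Π!·Σ² = 28/1105  (sign +1)
combine: 4πI² = 1125·56/3315·28/1105 = 23520/48841
take √, sign +1: I = 0.19575887

0.195759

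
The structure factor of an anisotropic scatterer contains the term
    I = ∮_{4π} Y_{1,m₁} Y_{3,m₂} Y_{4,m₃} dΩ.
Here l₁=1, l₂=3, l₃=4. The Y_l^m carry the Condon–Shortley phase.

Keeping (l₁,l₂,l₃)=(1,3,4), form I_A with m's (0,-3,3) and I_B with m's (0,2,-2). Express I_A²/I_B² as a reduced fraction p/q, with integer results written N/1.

7/12

Same 1,3,4: normalisation and zero-m 3j drop out of the ratio.
A: Δ: 0! 2! 6! / 9! → 1/252; sum: t=0:+1/720 = 1/720; 3j²(1 3 4; 0 -3 3) = Δ·Π!·Σ² = 1/36  (sign -1)
B: Δ: 0! 2! 6! / 9! → 1/252; sum: t=0:+1/120 = 1/120; 3j²(1 3 4; 0 2 -2) = Δ·Π!·Σ² = 1/21  (sign +1)
I_A²/I_B² = (1/36)/(1/21) = 7/12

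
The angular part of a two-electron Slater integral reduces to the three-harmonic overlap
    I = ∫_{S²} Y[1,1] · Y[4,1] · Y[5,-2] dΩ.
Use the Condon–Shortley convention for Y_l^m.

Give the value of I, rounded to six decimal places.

m-sum 0 ✓  L=10 even ✓  3≤5≤5 ✓
Π(2lᵢ+1) = 3×9×11 = 297
triangle coeff Δ(1,4,5) = 1/495
Σ_t [0,0]: t=0:+1/576 = 1/576
(3j)²=5/99 [(1 4 5; 0 0 0)], sign=-1
Σ_t [0,0]: t=0:+1/1440 = 1/1440
(3j)²=7/165 [(1 4 5; 1 1 -2)], sign=-1
⇒ 4πI² = 7/11
I = (+1)√(7/11/(4π)) = 0.22503380

0.225034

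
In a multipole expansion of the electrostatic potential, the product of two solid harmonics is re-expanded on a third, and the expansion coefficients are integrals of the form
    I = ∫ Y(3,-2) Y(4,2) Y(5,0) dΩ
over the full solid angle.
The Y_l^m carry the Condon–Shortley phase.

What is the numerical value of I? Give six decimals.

m-sum 0 ✓  L=12 even ✓  1≤5≤7 ✓
Π(2lᵢ+1) = 7×9×11 = 693
triangle coeff Δ(3,4,5) = 1/180180
Σ_t [0,2]: t=0:+1/576 t=1:−1/144 t=2:+1/576 = -1/288
(3j)²=20/1001 [(3 4 5; 0 0 0)], sign=+1
Σ_t [1,2]: t=1:−1/2880 t=2:+1/576 = 1/720
(3j)²=80/3003 [(3 4 5; -2 2 0)], sign=-1
⇒ 4πI² = 4800/13013
I = (-1)√(4800/13013/(4π)) = -0.17132746

-0.171327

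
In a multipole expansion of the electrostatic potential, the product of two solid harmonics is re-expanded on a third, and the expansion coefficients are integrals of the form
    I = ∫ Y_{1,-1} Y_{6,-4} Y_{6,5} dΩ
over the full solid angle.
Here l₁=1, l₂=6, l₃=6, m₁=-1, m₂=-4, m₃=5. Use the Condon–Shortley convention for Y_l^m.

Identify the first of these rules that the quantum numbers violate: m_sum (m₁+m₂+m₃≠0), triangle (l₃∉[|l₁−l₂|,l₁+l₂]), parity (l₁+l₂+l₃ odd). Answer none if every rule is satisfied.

Σmᵢ = 0  ✓
l₃∈[|l₁−l₂|,l₁+l₂]=[5,7], have l₃=6  ✓
Σlᵢ = 13 ⇒ odd  ✗

parity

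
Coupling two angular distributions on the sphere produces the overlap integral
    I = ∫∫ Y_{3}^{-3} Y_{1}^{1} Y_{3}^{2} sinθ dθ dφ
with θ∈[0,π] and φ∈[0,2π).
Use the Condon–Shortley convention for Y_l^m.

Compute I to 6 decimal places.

L=7 odd ⇒ parity kills the (l;000) factor ⇒ I = 0

0.000000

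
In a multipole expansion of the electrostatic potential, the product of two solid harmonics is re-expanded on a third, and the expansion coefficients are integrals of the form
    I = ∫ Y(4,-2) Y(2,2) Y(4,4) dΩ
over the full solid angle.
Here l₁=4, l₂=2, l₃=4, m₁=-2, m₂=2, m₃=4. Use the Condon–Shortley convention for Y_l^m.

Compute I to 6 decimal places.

0.000000

Σmᵢ = 4 ≠ 0, so the φ-integral vanishes; I = 0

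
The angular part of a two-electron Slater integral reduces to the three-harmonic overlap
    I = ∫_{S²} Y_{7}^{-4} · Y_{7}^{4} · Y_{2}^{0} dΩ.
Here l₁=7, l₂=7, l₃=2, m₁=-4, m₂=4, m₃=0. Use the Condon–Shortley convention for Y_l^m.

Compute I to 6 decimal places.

Rules hold: Σm=0, L=16 even, 0≤2≤14.
N = 15·15·5 = 1125
Δ = 12!·2!·2!/17! = 1/185640
Racah Σ t=5..7: t=5:−1/2419200 t=6:+1/518400 t=7:−1/2419200 = 1/907200
⇒ 3j(7 7 2; 0 0 0)² = 56/3315, sgn +1
Racah Σ t=9..11: t=9:−1/8709120 t=10:+1/7257600 t=11:−1/159667200 = 1/59875200
⇒ 3j(7 7 2; -4 4 0)² = 8/23205, sgn +1
4πI² = N·(3j₀)²·(3jₘ)² = 320/48841
I = +1·√(0.00655187/4π) = 0.02283378

0.022834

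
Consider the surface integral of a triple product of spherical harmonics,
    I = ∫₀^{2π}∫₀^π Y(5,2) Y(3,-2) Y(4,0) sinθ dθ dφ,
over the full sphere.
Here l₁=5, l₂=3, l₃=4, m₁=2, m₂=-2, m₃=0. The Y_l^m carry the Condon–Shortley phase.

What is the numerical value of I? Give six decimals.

Rules hold: Σm=0, L=12 even, 2≤4≤8.
N = 11·7·9 = 693
Δ = 4!·6!·2!/13! = 1/180180
Racah Σ t=1..3: t=1:−1/576 t=2:+1/144 t=3:−1/576 = 1/288
⇒ 3j(5 3 4; 0 0 0)² = 20/1001, sgn +1
Racah Σ t=0..1: t=0:+1/864 t=1:−1/576 = -1/1728
⇒ 3j(5 3 4; 2 -2 0)² = 5/1287, sgn -1
4πI² = N·(3j₀)²·(3jₘ)² = 100/1859
I = -1·√(0.0537924/4π) = -0.06542675

-0.065427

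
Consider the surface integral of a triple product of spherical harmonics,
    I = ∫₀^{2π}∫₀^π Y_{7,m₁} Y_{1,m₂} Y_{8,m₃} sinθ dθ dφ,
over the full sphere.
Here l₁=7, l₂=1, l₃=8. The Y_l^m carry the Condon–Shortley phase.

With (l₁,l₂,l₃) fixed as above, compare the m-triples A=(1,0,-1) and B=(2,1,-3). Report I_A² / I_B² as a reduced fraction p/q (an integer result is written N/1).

l's match ⇒ only the (l;m) 3-j factors differ between A and B.
A: triangle coeff Δ(7,1,8) = 1/2040; Σ_t [0,0]: t=0:+1/29030400 = 1/29030400; (3j)²=21/680 [(7 1 8; 1 0 -1)], sign=-1
B: triangle coeff Δ(7,1,8) = 1/2040; Σ_t [0,0]: t=0:+1/87091200 = 1/87091200; (3j)²=11/408 [(7 1 8; 2 1 -3)], sign=-1
I_A²/I_B² = (21/680)/(11/408) = 63/55

63/55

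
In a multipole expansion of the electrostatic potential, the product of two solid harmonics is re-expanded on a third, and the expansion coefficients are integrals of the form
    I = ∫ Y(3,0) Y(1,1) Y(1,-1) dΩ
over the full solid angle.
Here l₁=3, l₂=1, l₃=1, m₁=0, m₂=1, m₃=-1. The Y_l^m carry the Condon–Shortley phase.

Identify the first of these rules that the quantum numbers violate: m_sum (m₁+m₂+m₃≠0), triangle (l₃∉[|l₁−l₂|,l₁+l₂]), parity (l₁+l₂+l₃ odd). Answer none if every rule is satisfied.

triangle

Σmᵢ = 0  ✓
l₃∈[|l₁−l₂|,l₁+l₂]=[2,4], have l₃=1  ✗
Σlᵢ = 5 ⇒ odd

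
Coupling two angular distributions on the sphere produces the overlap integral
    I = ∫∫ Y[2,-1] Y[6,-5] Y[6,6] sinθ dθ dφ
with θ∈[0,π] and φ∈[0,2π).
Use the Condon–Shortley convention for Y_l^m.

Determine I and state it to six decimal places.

Rules hold: Σm=0, L=14 even, 4≤6≤8.
N = 5·13·13 = 845
Δ = 2!·2!·10!/15! = 1/90090
Racah Σ t=0..2: t=0:+1/69120 t=1:−1/14400 t=2:+1/69120 = -7/172800
⇒ 3j(2 6 6; 0 0 0)² = 14/715, sgn -1
Racah Σ t=1..1: t=1:−1/7257600 = -1/7257600
⇒ 3j(2 6 6; -1 -5 6)² = 11/455, sgn -1
4πI² = N·(3j₀)²·(3jₘ)² = 2/5
I = +1·√(0.4/4π) = 0.17841241

0.178412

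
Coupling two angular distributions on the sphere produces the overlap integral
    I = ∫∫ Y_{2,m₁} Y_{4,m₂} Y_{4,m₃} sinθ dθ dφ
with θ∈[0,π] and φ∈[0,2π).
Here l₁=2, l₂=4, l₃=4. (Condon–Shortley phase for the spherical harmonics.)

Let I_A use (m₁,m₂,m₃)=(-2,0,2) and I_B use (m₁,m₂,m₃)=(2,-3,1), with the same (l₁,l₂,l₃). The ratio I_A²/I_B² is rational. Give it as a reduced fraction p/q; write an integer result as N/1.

10/7

l's match ⇒ only the (l;m) 3-j factors differ between A and B.
A: triangle coeff Δ(2,4,4) = 1/13860; Σ_t [2,2]: t=2:+1/192 = 1/192; (3j)²=3/77 [(2 4 4; -2 0 2)], sign=+1
B: triangle coeff Δ(2,4,4) = 1/13860; Σ_t [0,0]: t=0:+1/480 = 1/480; (3j)²=3/110 [(2 4 4; 2 -3 1)], sign=-1
I_A²/I_B² = (3/77)/(3/110) = 10/7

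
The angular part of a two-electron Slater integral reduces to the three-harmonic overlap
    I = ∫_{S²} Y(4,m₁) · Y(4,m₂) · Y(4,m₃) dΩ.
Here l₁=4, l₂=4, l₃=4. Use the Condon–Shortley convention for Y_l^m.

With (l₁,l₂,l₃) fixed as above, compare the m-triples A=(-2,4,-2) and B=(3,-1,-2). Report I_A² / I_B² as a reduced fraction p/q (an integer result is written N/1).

Same 4,4,4: normalisation and zero-m 3j drop out of the ratio.
A: Δ: 4! 4! 4! / 13! → 1/450450; sum: t=4:+1/2304 = 1/2304; 3j²(4 4 4; -2 4 -2) = Δ·Π!·Σ² = 5/143  (sign +1)
B: Δ: 4! 4! 4! / 13! → 1/450450; sum: t=0:+1/864 t=1:−1/576 = -1/1728; 3j²(4 4 4; 3 -1 -2) = Δ·Π!·Σ² = 5/1287  (sign -1)
I_A²/I_B² = (5/143)/(5/1287) = 9/1

9/1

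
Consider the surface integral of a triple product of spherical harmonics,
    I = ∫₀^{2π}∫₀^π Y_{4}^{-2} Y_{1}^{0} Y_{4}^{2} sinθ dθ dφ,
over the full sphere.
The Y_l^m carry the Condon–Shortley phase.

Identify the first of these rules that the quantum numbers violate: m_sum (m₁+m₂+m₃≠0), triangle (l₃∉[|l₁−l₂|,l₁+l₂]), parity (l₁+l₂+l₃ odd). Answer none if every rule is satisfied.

m₁+m₂+m₃ = -2 + 0 + 2 = 0  ✓
triangle: |4−1|=3 ≤ l₃=4 ≤ 4+1=5  ✓
parity: l₁+l₂+l₃ = 9 is odd  ✗

parity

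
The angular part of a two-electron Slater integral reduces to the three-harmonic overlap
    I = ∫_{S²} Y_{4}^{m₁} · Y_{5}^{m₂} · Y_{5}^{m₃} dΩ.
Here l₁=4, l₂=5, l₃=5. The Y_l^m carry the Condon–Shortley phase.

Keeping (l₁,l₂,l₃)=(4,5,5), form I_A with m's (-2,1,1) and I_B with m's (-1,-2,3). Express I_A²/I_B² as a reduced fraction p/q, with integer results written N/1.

4/3

l's match ⇒ only the (l;m) 3-j factors differ between A and B.
A: triangle coeff Δ(4,5,5) = 1/3153150; Σ_t [2,4]: t=2:+1/4608 t=3:−1/1296 t=4:+1/4608 = -7/20736; (3j)²=20/1287 [(4 5 5; -2 1 1)], sign=-1
B: triangle coeff Δ(4,5,5) = 1/3153150; Σ_t [1,3]: t=1:−1/6912 t=2:+1/2880 t=3:−1/17280 = 1/6912; (3j)²=5/429 [(4 5 5; -1 -2 3)], sign=+1
I_A²/I_B² = (20/1287)/(5/429) = 4/3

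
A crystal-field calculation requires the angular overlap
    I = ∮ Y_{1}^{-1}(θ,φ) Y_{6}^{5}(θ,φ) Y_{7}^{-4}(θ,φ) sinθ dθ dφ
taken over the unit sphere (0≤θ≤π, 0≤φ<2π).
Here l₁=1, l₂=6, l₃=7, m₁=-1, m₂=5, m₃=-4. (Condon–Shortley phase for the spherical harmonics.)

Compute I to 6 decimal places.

0.060604

Rules hold: Σm=0, L=14 even, 5≤7≤7.
N = 3·13·15 = 585
Δ = 0!·2!·12!/15! = 1/1365
Racah Σ t=0..0: t=0:+1/518400 = 1/518400
⇒ 3j(1 6 7; 0 0 0)² = 7/195, sgn -1
Racah Σ t=0..0: t=0:+1/79833600 = 1/79833600
⇒ 3j(1 6 7; -1 5 -4)² = 1/455, sgn -1
4πI² = N·(3j₀)²·(3jₘ)² = 3/65
I = +1·√(0.0461538/4π) = 0.06060368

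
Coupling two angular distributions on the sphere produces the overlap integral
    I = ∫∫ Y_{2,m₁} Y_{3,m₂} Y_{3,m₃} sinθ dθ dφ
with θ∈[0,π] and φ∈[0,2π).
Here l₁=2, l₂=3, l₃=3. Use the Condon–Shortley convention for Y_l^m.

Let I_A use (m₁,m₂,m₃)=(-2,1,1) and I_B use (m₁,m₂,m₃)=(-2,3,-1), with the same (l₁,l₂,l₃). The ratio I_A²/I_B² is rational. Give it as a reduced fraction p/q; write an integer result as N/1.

Same 2,3,3: normalisation and zero-m 3j drop out of the ratio.
A: Δ: 2! 2! 4! / 9! → 1/3780; sum: t=2:+1/16 = 1/16; 3j²(2 3 3; -2 1 1) = Δ·Π!·Σ² = 2/35  (sign +1)
B: Δ: 2! 2! 4! / 9! → 1/3780; sum: t=2:+1/96 = 1/96; 3j²(2 3 3; -2 3 -1) = Δ·Π!·Σ² = 1/42  (sign +1)
I_A²/I_B² = (2/35)/(1/42) = 12/5

12/5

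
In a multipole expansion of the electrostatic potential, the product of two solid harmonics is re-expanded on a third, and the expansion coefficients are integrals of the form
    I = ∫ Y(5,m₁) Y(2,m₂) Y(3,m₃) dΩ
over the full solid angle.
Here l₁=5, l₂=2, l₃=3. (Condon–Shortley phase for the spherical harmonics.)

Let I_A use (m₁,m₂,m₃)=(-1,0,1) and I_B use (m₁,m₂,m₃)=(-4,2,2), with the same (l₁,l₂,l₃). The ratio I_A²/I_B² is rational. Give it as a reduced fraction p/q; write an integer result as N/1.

5/7

l's match ⇒ only the (l;m) 3-j factors differ between A and B.
A: triangle coeff Δ(5,2,3) = 1/2310; Σ_t [2,2]: t=2:+1/192 = 1/192; (3j)²=3/77 [(5 2 3; -1 0 1)], sign=+1
B: triangle coeff Δ(5,2,3) = 1/2310; Σ_t [4,4]: t=4:+1/2880 = 1/2880; (3j)²=3/55 [(5 2 3; -4 2 2)], sign=-1
I_A²/I_B² = (3/77)/(3/55) = 5/7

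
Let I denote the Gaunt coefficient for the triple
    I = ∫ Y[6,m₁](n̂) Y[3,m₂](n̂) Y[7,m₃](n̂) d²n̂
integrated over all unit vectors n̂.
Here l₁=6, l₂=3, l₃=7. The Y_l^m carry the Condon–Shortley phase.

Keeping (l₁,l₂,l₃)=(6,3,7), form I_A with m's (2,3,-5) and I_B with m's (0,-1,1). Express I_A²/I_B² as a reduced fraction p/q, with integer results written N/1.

l's match ⇒ only the (l;m) 3-j factors differ between A and B.
A: triangle coeff Δ(6,3,7) = 1/2042040; Σ_t [2,2]: t=2:+1/3870720 = 1/3870720; (3j)²=135/6188 [(6 3 7; 2 3 -5)], sign=+1
B: triangle coeff Δ(6,3,7) = 1/2042040; Σ_t [0,2]: t=0:+1/138240 t=1:−1/86400 t=2:+1/829440 = -13/4147200; (3j)²=13/3740 [(6 3 7; 0 -1 1)], sign=-1
I_A²/I_B² = (135/6188)/(13/3740) = 7425/1183

7425/1183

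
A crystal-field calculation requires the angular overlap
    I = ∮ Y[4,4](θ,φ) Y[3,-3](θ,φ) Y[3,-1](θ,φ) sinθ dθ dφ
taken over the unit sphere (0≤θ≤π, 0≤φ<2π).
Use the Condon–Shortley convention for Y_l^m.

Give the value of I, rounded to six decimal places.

Rules hold: Σm=0, L=10 even, 1≤3≤7.
N = 9·7·7 = 441
Δ = 4!·4!·2!/11! = 1/34650
Racah Σ t=1..3: t=1:−1/72 t=2:+1/16 t=3:−1/72 = 5/144
⇒ 3j(4 3 3; 0 0 0)² = 2/77, sgn -1
Racah Σ t=0..0: t=0:+1/1152 = 1/1152
⇒ 3j(4 3 3; 4 -3 -1)² = 1/33, sgn +1
4πI² = N·(3j₀)²·(3jₘ)² = 42/121
I = -1·√(0.347107/4π) = -0.16619847

-0.166198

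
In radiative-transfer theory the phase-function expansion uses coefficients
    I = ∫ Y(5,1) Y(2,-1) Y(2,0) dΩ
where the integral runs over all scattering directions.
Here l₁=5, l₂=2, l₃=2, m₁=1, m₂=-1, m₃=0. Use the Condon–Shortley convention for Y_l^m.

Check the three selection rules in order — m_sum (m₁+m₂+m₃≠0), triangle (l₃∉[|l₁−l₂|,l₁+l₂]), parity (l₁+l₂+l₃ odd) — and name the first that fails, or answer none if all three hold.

triangle

m₁+m₂+m₃ = 1 − 1 + 0 = 0  ✓
triangle: |5−2|=3 ≤ l₃=2 ≤ 5+2=7  ✗
parity: l₁+l₂+l₃ = 9 is odd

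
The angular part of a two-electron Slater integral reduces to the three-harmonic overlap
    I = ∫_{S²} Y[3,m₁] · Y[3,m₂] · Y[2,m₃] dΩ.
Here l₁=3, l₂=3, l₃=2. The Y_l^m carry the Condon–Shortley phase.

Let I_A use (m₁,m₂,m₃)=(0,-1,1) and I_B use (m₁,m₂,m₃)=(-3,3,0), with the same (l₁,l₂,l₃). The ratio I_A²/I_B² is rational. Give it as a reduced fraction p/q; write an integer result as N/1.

l's match ⇒ only the (l;m) 3-j factors differ between A and B.
A: triangle coeff Δ(3,3,2) = 1/3780; Σ_t [1,2]: t=1:−1/12 t=2:+1/8 = 1/24; (3j)²=1/210 [(3 3 2; 0 -1 1)], sign=-1
B: triangle coeff Δ(3,3,2) = 1/3780; Σ_t [4,4]: t=4:+1/96 = 1/96; (3j)²=5/84 [(3 3 2; -3 3 0)], sign=+1
I_A²/I_B² = (1/210)/(5/84) = 2/25

2/25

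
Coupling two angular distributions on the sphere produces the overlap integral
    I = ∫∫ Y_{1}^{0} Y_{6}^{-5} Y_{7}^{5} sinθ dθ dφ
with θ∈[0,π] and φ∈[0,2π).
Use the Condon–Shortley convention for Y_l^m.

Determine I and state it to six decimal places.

-0.171413

m-sum 0 ✓  L=14 even ✓  5≤7≤7 ✓
Π(2lᵢ+1) = 3×13×15 = 585
triangle coeff Δ(1,6,7) = 1/1365
Σ_t [0,0]: t=0:+1/518400 = 1/518400
(3j)²=7/195 [(1 6 7; 0 0 0)], sign=-1
Σ_t [0,0]: t=0:+1/39916800 = 1/39916800
(3j)²=8/455 [(1 6 7; 0 -5 5)], sign=+1
⇒ 4πI² = 24/65
I = (-1)√(24/65/(4π)) = -0.17141310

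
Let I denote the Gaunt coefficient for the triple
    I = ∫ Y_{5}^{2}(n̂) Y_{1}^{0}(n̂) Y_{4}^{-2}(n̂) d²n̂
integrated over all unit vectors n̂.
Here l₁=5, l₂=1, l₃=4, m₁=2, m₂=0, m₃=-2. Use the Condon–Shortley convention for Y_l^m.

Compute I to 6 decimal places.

0.225034

Checks pass: Σm=0; 10 even; l₃=4∈[4,6].
(2·5+1)(2·1+1)(2·4+1) = 297
Δ: 2! 8! 0! / 11! → 1/495
sum: t=1:−1/576 = -1/576
3j²(5 1 4; 0 0 0) = Δ·Π!·Σ² = 5/99  (sign -1)
sum: t=1:−1/1440 = -1/1440
3j²(5 1 4; 2 0 -2) = Δ·Π!·Σ² = 7/165  (sign -1)
combine: 4πI² = 297·5/99·7/165 = 7/11
take √, sign +1: I = 0.22503380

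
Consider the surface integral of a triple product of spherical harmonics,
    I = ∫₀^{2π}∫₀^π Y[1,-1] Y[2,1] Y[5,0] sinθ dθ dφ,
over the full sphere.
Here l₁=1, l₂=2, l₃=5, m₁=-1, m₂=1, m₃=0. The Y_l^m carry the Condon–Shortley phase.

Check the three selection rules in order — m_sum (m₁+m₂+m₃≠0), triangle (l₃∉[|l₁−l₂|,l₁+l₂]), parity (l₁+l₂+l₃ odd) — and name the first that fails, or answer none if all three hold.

azimuthal sum: -1 + 1 + 0 = 0  ✓
1 ≤ 5 ≤ 3 (triangle on l)  ✗
L = 1 + 2 + 5 = 8 (even)

triangle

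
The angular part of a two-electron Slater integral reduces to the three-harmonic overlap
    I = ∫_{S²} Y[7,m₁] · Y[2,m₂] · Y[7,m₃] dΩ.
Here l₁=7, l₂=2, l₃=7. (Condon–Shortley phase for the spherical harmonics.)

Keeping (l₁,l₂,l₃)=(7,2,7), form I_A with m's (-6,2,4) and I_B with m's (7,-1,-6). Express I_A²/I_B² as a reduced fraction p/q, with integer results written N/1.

l's match ⇒ only the (l;m) 3-j factors differ between A and B.
A: triangle coeff Δ(7,2,7) = 1/185640; Σ_t [2,2]: t=2:+1/159667200 = 1/159667200; (3j)²=9/1190 [(7 2 7; -6 2 4)], sign=-1
B: triangle coeff Δ(7,2,7) = 1/185640; Σ_t [0,0]: t=0:+1/958003200 = 1/958003200; (3j)²=13/680 [(7 2 7; 7 -1 -6)], sign=-1
I_A²/I_B² = (9/1190)/(13/680) = 36/91

36/91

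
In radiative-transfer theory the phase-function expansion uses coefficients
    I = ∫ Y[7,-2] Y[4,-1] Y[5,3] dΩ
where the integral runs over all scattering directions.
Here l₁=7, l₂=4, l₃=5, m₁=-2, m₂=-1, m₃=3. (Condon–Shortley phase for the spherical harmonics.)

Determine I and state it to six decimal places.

-0.140275

Checks pass: Σm=0; 16 even; l₃=5∈[3,11].
(2·7+1)(2·4+1)(2·5+1) = 1485
Δ: 6! 8! 2! / 17! → 1/6126120
sum: t=2:+1/69120 t=3:−1/20736 t=4:+1/69120 = -1/51840
3j²(7 4 5; 0 0 0) = Δ·Π!·Σ² = 280/21879  (sign +1)
sum: t=1:−1/9676800 t=2:+1/241920 t=3:−1/103680 = -163/29030400
3j²(7 4 5; -2 -1 3) = Δ·Π!·Σ² = 26569/2042040  (sign -1)
combine: 4πI² = 1485·280/21879·26569/2042040 = 132845/537251
take √, sign -1: I = -0.14027461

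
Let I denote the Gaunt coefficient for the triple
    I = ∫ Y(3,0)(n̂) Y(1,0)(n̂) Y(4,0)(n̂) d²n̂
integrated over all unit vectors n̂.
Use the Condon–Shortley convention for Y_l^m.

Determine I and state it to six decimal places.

m-sum 0 ✓  L=8 even ✓  2≤4≤4 ✓
Π(2lᵢ+1) = 7×3×9 = 189
triangle coeff Δ(3,1,4) = 1/252
Σ_t [0,0]: t=0:+1/36 = 1/36
(3j)²=4/63 [(3 1 4; 0 0 0)], sign=+1
(m-triple is (0,0,0) — same symbol as above.)
⇒ 4πI² = 16/21
I = (+1)√(16/21/(4π)) = 0.24623252

0.246233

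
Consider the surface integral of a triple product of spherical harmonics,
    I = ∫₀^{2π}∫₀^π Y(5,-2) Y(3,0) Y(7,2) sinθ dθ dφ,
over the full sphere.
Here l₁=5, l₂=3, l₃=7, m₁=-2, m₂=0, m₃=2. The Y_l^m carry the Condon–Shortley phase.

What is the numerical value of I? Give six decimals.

0.000000

l₁+l₂+l₃=15 is odd: 3j(l;000)=0 ⇒ I=0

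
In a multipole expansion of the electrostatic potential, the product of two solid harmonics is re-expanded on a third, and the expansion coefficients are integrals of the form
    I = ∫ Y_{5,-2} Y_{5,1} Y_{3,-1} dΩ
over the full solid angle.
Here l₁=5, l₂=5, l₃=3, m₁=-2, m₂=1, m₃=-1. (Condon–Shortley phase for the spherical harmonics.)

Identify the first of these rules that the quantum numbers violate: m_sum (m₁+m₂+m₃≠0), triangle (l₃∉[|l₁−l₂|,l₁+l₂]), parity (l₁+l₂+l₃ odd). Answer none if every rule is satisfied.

m_sum

Σmᵢ = -2  ✗
l₃∈[|l₁−l₂|,l₁+l₂]=[0,10], have l₃=3
Σlᵢ = 13 ⇒ odd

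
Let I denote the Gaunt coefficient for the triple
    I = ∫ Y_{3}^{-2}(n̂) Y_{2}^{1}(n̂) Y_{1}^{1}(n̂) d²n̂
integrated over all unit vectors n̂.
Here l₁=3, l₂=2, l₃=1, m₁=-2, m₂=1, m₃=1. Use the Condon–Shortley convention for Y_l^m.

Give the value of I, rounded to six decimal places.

Checks pass: Σm=0; 6 even; l₃=1∈[1,5].
(2·3+1)(2·2+1)(2·1+1) = 105
Δ: 4! 2! 0! / 7! → 1/105
sum: t=2:+1/4 = 1/4
3j²(3 2 1; 0 0 0) = Δ·Π!·Σ² = 3/35  (sign -1)
sum: t=3:−1/12 = -1/12
3j²(3 2 1; -2 1 1) = Δ·Π!·Σ² = 2/21  (sign -1)
combine: 4πI² = 105·3/35·2/21 = 6/7
take √, sign +1: I = 0.26116903

0.261169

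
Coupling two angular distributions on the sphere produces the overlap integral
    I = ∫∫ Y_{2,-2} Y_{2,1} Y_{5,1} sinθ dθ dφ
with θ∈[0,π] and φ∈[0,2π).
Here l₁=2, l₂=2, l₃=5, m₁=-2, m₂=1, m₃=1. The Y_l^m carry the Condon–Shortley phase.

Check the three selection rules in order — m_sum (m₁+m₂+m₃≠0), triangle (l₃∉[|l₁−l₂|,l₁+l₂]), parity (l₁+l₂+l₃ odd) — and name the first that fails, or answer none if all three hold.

triangle

Σmᵢ = 0  ✓
l₃∈[|l₁−l₂|,l₁+l₂]=[0,4], have l₃=5  ✗
Σlᵢ = 9 ⇒ odd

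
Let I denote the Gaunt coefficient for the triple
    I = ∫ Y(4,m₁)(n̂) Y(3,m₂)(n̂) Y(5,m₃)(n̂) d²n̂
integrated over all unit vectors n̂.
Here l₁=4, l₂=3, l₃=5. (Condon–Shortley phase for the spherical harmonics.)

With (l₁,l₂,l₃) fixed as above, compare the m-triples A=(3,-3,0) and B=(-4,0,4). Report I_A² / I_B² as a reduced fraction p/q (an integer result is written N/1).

25/112

Shared (l₁,l₂,l₃)=(4,3,5): N and (l;000)² cancel in I_A²/I_B².
A: Δ = 2!·6!·4!/13! = 1/180180; Racah Σ t=0..0: t=0:+1/5760 = 1/5760; ⇒ 3j(4 3 5; 3 -3 0)² = 5/572, sgn -1
B: Δ = 2!·6!·4!/13! = 1/180180; Racah Σ t=2..2: t=2:+1/8640 = 1/8640; ⇒ 3j(4 3 5; -4 0 4)² = 28/715, sgn -1
I_A²/I_B² = (5/572)/(28/715) = 25/112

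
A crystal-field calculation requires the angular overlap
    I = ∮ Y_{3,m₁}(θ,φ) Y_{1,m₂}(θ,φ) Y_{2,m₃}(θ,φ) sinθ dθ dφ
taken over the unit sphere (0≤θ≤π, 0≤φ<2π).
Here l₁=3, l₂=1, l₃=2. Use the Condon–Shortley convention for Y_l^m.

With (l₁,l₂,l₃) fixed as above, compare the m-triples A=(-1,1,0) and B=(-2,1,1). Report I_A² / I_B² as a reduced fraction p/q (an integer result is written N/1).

l's match ⇒ only the (l;m) 3-j factors differ between A and B.
A: triangle coeff Δ(3,1,2) = 1/105; Σ_t [2,2]: t=2:+1/8 = 1/8; (3j)²=2/35 [(3 1 2; -1 1 0)], sign=+1
B: triangle coeff Δ(3,1,2) = 1/105; Σ_t [2,2]: t=2:+1/12 = 1/12; (3j)²=2/21 [(3 1 2; -2 1 1)], sign=-1
I_A²/I_B² = (2/35)/(2/21) = 3/5

3/5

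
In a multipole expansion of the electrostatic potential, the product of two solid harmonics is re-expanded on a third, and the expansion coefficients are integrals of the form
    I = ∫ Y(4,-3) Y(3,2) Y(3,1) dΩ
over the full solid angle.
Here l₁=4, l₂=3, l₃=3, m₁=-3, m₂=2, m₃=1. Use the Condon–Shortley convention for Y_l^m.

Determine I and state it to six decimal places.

-0.095955

m-sum 0 ✓  L=10 even ✓  1≤3≤7 ✓
Π(2lᵢ+1) = 9×7×7 = 441
triangle coeff Δ(4,3,3) = 1/34650
Σ_t [1,3]: t=1:−1/72 t=2:+1/16 t=3:−1/72 = 5/144
(3j)²=2/77 [(4 3 3; 0 0 0)], sign=-1
Σ_t [3,4]: t=3:−1/288 t=4:+1/144 = 1/288
(3j)²=1/99 [(4 3 3; -3 2 1)], sign=+1
⇒ 4πI² = 14/121
I = (-1)√(14/121/(4π)) = -0.09595473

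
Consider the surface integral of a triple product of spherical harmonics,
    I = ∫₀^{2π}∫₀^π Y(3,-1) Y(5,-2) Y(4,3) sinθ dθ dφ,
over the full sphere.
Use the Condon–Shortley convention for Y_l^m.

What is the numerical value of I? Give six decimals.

-0.171363

Rules hold: Σm=0, L=12 even, 2≤4≤8.
N = 7·11·9 = 693
Δ = 4!·2!·6!/13! = 1/180180
Racah Σ t=1..3: t=1:−1/576 t=2:+1/144 t=3:−1/576 = 1/288
⇒ 3j(3 5 4; 0 0 0)² = 20/1001, sgn +1
Racah Σ t=2..3: t=2:+1/960 t=3:−1/4320 = 7/8640
⇒ 3j(3 5 4; -1 -2 3)² = 343/12870, sgn -1
4πI² = N·(3j₀)²·(3jₘ)² = 686/1859
I = -1·√(0.369016/4π) = -0.17136315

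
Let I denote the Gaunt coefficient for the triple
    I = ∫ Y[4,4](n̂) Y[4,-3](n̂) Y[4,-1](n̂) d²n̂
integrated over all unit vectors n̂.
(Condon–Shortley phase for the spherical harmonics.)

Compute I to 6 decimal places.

Rules hold: Σm=0, L=12 even, 0≤4≤8.
N = 9·9·9 = 729
Δ = 4!·4!·4!/13! = 1/450450
Racah Σ t=0..4: t=0:+1/13824 t=1:−1/216 t=2:+1/64 t=3:−1/216 t=4:+1/13824 = 5/768
⇒ 3j(4 4 4; 0 0 0)² = 18/1001, sgn +1
Racah Σ t=0..0: t=0:+1/3456 = 1/3456
⇒ 3j(4 4 4; 4 -3 -1)² = 35/1287, sgn -1
4πI² = N·(3j₀)²·(3jₘ)² = 7290/20449
I = -1·√(0.356497/4π) = -0.16843130

-0.168431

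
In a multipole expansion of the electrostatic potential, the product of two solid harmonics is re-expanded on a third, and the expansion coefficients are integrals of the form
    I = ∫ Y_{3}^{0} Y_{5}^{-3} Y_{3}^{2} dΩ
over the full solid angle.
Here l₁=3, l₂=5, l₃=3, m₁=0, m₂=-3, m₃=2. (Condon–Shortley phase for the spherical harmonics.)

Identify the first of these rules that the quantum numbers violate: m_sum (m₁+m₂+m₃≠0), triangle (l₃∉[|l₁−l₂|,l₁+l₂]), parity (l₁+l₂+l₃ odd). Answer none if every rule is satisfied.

m₁+m₂+m₃ = 0 − 3 + 2 = -1  ✗
triangle: |3−5|=2 ≤ l₃=3 ≤ 3+5=8
parity: l₁+l₂+l₃ = 11 is odd

m_sum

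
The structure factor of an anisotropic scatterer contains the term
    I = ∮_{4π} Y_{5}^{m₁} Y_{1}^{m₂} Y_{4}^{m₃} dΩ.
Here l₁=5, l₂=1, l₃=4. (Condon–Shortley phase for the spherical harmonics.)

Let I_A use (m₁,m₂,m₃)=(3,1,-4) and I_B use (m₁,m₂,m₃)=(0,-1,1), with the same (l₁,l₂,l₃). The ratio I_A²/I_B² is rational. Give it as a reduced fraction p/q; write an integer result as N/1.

Same 5,1,4: normalisation and zero-m 3j drop out of the ratio.
A: Δ: 2! 8! 0! / 11! → 1/495; sum: t=2:+1/80640 = 1/80640; 3j²(5 1 4; 3 1 -4) = Δ·Π!·Σ² = 1/495  (sign +1)
B: Δ: 2! 8! 0! / 11! → 1/495; sum: t=0:+1/1440 = 1/1440; 3j²(5 1 4; 0 -1 1) = Δ·Π!·Σ² = 2/99  (sign -1)
I_A²/I_B² = (1/495)/(2/99) = 1/10

1/10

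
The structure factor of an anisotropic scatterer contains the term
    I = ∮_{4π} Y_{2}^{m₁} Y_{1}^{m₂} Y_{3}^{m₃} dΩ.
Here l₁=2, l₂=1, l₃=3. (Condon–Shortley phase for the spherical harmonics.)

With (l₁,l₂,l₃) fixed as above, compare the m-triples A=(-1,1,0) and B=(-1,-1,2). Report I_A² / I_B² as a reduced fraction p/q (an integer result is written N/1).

3/10

Shared (l₁,l₂,l₃)=(2,1,3): N and (l;000)² cancel in I_A²/I_B².
A: Δ = 0!·4!·2!/7! = 1/105; Racah Σ t=0..0: t=0:+1/12 = 1/12; ⇒ 3j(2 1 3; -1 1 0)² = 1/35, sgn -1
B: Δ = 0!·4!·2!/7! = 1/105; Racah Σ t=0..0: t=0:+1/12 = 1/12; ⇒ 3j(2 1 3; -1 -1 2)² = 2/21, sgn -1
I_A²/I_B² = (1/35)/(2/21) = 3/10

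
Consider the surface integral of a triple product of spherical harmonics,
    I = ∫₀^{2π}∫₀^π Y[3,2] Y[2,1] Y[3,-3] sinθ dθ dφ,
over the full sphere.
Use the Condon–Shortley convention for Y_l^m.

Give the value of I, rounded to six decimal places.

-0.210261

Checks pass: Σm=0; 8 even; l₃=3∈[1,5].
(2·3+1)(2·2+1)(2·3+1) = 245
Δ: 2! 4! 2! / 9! → 1/3780
sum: t=0:+1/24 t=1:−1/4 t=2:+1/24 = -1/6
3j²(3 2 3; 0 0 0) = Δ·Π!·Σ² = 4/105  (sign +1)
sum: t=1:−1/48 = -1/48
3j²(3 2 3; 2 1 -3) = Δ·Π!·Σ² = 5/84  (sign -1)
combine: 4πI² = 245·4/105·5/84 = 5/9
take √, sign -1: I = -0.21026104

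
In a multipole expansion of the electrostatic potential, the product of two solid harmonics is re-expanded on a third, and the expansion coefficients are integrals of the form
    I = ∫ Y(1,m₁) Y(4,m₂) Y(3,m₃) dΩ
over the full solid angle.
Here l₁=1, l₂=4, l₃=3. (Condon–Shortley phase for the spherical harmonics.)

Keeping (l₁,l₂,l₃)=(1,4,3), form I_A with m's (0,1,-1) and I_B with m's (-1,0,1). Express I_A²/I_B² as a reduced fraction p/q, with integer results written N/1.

5/2

Same 1,4,3: normalisation and zero-m 3j drop out of the ratio.
A: Δ: 2! 0! 6! / 9! → 1/252; sum: t=1:−1/48 = -1/48; 3j²(1 4 3; 0 1 -1) = Δ·Π!·Σ² = 5/84  (sign -1)
B: Δ: 2! 0! 6! / 9! → 1/252; sum: t=2:+1/96 = 1/96; 3j²(1 4 3; -1 0 1) = Δ·Π!·Σ² = 1/42  (sign +1)
I_A²/I_B² = (5/84)/(1/42) = 5/2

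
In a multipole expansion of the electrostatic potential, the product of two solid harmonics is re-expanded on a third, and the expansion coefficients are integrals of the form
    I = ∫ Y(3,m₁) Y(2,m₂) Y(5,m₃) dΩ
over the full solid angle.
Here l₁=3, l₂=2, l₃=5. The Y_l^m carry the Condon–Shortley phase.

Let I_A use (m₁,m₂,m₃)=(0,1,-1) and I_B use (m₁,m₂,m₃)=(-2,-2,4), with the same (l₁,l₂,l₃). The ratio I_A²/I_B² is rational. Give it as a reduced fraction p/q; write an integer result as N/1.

40/63

Shared (l₁,l₂,l₃)=(3,2,5): N and (l;000)² cancel in I_A²/I_B².
A: Δ = 0!·6!·4!/11! = 1/2310; Racah Σ t=0..0: t=0:+1/216 = 1/216; ⇒ 3j(3 2 5; 0 1 -1)² = 8/231, sgn +1
B: Δ = 0!·6!·4!/11! = 1/2310; Racah Σ t=0..0: t=0:+1/2880 = 1/2880; ⇒ 3j(3 2 5; -2 -2 4)² = 3/55, sgn -1
I_A²/I_B² = (8/231)/(3/55) = 40/63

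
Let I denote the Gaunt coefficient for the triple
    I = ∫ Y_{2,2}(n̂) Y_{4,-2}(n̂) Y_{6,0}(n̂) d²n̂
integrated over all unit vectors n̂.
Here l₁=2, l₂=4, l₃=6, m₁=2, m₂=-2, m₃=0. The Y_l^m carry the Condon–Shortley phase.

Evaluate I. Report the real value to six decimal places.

0.061597

m-sum 0 ✓  L=12 even ✓  2≤6≤6 ✓
Π(2lᵢ+1) = 5×9×13 = 585
triangle coeff Δ(2,4,6) = 1/6435
Σ_t [0,0]: t=0:+1/2304 = 1/2304
(3j)²=5/143 [(2 4 6; 0 0 0)], sign=+1
Σ_t [0,0]: t=0:+1/34560 = 1/34560
(3j)²=1/429 [(2 4 6; 2 -2 0)], sign=+1
⇒ 4πI² = 75/1573
I = (+1)√(75/1573/(4π)) = 0.06159725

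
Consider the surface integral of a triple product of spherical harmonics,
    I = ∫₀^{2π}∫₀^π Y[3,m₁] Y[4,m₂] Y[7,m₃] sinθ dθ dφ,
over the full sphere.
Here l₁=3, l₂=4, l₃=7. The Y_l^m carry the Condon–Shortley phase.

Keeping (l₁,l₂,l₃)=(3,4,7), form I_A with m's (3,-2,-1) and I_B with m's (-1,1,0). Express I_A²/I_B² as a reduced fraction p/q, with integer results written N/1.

Same 3,4,7: normalisation and zero-m 3j drop out of the ratio.
A: Δ: 0! 6! 8! / 15! → 1/45045; sum: t=0:+1/1036800 = 1/1036800; 3j²(3 4 7; 3 -2 -1) = Δ·Π!·Σ² = 4/6435  (sign +1)
B: Δ: 0! 6! 8! / 15! → 1/45045; sum: t=0:+1/34560 = 1/34560; 3j²(3 4 7; -1 1 0) = Δ·Π!·Σ² = 7/429  (sign -1)
I_A²/I_B² = (4/6435)/(7/429) = 4/105

4/105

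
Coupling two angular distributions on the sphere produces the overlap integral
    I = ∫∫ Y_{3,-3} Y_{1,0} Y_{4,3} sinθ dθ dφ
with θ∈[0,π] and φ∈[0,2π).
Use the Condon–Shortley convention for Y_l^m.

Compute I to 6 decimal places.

-0.162868

Checks pass: Σm=0; 8 even; l₃=4∈[2,4].
(2·3+1)(2·1+1)(2·4+1) = 189
Δ: 0! 6! 2! / 9! → 1/252
sum: t=0:+1/36 = 1/36
3j²(3 1 4; 0 0 0) = Δ·Π!·Σ² = 4/63  (sign +1)
sum: t=0:+1/720 = 1/720
3j²(3 1 4; -3 0 3) = Δ·Π!·Σ² = 1/36  (sign -1)
combine: 4πI² = 189·4/63·1/36 = 1/3
take √, sign -1: I = -0.16286750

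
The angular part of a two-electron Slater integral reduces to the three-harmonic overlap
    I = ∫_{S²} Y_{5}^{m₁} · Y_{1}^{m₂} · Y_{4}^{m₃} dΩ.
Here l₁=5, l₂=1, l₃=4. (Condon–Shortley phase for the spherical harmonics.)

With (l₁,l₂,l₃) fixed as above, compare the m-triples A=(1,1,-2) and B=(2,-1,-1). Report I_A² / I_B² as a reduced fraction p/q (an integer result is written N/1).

l's match ⇒ only the (l;m) 3-j factors differ between A and B.
A: triangle coeff Δ(5,1,4) = 1/495; Σ_t [2,2]: t=2:+1/2880 = 1/2880; (3j)²=2/165 [(5 1 4; 1 1 -2)], sign=+1
B: triangle coeff Δ(5,1,4) = 1/495; Σ_t [0,0]: t=0:+1/1440 = 1/1440; (3j)²=7/165 [(5 1 4; 2 -1 -1)], sign=-1
I_A²/I_B² = (2/165)/(7/165) = 2/7

2/7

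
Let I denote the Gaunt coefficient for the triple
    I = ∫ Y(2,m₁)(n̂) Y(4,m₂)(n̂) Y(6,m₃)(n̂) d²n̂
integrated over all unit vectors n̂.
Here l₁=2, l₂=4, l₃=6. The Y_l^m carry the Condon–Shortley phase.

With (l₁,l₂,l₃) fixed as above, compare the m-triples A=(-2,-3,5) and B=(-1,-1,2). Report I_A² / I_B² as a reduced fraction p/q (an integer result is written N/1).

165/112

l's match ⇒ only the (l;m) 3-j factors differ between A and B.
A: triangle coeff Δ(2,4,6) = 1/6435; Σ_t [0,0]: t=0:+1/120960 = 1/120960; (3j)²=2/39 [(2 4 6; -2 -3 5)], sign=-1
B: triangle coeff Δ(2,4,6) = 1/6435; Σ_t [0,0]: t=0:+1/4320 = 1/4320; (3j)²=224/6435 [(2 4 6; -1 -1 2)], sign=+1
I_A²/I_B² = (2/39)/(224/6435) = 165/112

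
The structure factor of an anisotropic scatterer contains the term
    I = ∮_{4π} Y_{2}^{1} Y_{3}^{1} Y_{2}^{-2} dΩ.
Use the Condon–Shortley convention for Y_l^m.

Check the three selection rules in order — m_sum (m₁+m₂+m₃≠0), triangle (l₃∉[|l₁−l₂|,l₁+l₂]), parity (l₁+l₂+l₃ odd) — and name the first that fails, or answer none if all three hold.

parity

m₁+m₂+m₃ = 1 + 1 − 2 = 0  ✓
triangle: |2−3|=1 ≤ l₃=2 ≤ 2+3=5  ✓
parity: l₁+l₂+l₃ = 7 is odd  ✗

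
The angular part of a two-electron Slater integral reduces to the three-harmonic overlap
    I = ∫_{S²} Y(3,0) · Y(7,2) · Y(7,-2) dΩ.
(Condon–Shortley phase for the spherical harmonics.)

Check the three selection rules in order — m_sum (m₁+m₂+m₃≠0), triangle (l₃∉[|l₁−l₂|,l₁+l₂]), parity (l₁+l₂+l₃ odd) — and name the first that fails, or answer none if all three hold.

azimuthal sum: 0 + 2 − 2 = 0  ✓
4 ≤ 7 ≤ 10 (triangle on l)  ✓
L = 3 + 7 + 7 = 17 (odd)  ✗

parity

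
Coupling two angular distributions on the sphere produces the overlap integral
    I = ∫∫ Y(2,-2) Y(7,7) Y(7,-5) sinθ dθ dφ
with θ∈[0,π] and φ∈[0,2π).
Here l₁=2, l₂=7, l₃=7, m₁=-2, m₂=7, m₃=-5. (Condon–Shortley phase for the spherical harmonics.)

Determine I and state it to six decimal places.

Checks pass: Σm=0; 16 even; l₃=7∈[5,9].
(2·2+1)(2·7+1)(2·7+1) = 1125
Δ: 2! 2! 12! / 17! → 1/185640
sum: t=0:+1/2419200 t=1:−1/518400 t=2:+1/2419200 = -1/907200
3j²(2 7 7; 0 0 0) = Δ·Π!·Σ² = 56/3315  (sign +1)
sum: t=2:+1/1916006400 = 1/1916006400
3j²(2 7 7; -2 7 -5) = Δ·Π!·Σ² = 1/340  (sign +1)
combine: 4πI² = 1125·56/3315·1/340 = 210/3757
take √, sign +1: I = 0.06669359

0.066694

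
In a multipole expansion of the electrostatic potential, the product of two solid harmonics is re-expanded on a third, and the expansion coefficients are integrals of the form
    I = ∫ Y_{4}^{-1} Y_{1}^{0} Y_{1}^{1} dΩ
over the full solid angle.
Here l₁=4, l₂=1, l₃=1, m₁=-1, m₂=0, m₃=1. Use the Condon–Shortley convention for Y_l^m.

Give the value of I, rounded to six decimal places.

0.000000

l₃=1 ∉ [3,5] — triangle fails ⇒ I = 0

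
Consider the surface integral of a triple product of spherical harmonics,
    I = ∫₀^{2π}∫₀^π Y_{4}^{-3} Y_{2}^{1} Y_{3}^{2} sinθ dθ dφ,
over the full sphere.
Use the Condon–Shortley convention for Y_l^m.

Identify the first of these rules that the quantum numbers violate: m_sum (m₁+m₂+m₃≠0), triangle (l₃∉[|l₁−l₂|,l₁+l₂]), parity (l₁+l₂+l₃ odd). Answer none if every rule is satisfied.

parity

azimuthal sum: -3 + 1 + 2 = 0  ✓
2 ≤ 3 ≤ 6 (triangle on l)  ✓
L = 4 + 2 + 3 = 9 (odd)  ✗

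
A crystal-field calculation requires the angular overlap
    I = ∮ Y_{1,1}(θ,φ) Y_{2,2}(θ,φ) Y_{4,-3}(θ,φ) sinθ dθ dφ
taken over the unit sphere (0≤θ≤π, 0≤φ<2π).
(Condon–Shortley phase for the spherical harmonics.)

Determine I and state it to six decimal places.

0.000000

|1−2|≤4≤1+2 violated ⇒ I = 0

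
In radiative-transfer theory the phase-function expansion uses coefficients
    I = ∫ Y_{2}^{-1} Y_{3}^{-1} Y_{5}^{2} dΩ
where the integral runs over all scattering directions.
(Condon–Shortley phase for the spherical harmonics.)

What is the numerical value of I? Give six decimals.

m-sum 0 ✓  L=10 even ✓  1≤5≤5 ✓
Π(2lᵢ+1) = 5×7×11 = 385
triangle coeff Δ(2,3,5) = 1/2310
Σ_t [0,0]: t=0:+1/144 = 1/144
(3j)²=10/231 [(2 3 5; 0 0 0)], sign=-1
Σ_t [0,0]: t=0:+1/288 = 1/288
(3j)²=1/22 [(2 3 5; -1 -1 2)], sign=-1
⇒ 4πI² = 25/33
I = (+1)√(25/33/(4π)) = 0.24553200

0.245532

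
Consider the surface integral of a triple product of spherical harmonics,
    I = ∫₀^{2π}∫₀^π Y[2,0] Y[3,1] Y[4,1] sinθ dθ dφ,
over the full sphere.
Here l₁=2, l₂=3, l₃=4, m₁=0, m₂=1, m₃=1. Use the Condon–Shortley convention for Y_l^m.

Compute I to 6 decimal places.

0.000000

m-sum = 0 + 1 + 1 = 2 ≠ 0 ⇒ I = 0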